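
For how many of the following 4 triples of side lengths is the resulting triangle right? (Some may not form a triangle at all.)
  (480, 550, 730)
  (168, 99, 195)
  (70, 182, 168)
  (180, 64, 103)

(480,550,730): 480²+550² = 532900 = 730² → right
(168,99,195): 99²+168² = 38025 = 195² → right
(70,182,168): 70²+168² = 33124 = 182² → right
(180,64,103): 64+103 ≤ 180, not a triangle
3 of the 4 are right.

3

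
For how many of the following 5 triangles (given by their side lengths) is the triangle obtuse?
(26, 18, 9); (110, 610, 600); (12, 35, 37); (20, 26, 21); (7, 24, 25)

1

(26,18,9): 9²+18² = 405 < 676 = 26² → obtuse
(110,610,600): 110²+600² = 372100 = 610² → right
(12,35,37): 12²+35² = 1369 = 37² → right
(20,26,21): 20²+21² = 841 > 676 = 26² → acute
(7,24,25): 7²+24² = 625 = 25² → right
1 of the 5 is obtuse.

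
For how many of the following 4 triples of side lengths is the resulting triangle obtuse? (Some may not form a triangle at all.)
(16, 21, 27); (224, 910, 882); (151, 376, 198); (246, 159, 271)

(16,21,27): 16²+21² = 697 < 729 = 27² → obtuse
(224,910,882): 224²+882² = 828100 = 910² → right
(151,376,198): 151+198 ≤ 376, not a triangle
(246,159,271): 159²+246² = 85797 > 73441 = 271² → acute
1 of the 4 is obtuse.

1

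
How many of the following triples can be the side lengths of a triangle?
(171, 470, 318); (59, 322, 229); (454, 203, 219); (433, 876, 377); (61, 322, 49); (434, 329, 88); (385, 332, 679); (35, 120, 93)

(171,318,470): 171+318 > 470 → valid
(59,229,322): 59+229 ≤ 322 → not valid
(203,219,454): 203+219 ≤ 454 → not valid
(377,433,876): 377+433 ≤ 876 → not valid
(49,61,322): 49+61 ≤ 322 → not valid
(88,329,434): 88+329 ≤ 434 → not valid
(332,385,679): 332+385 > 679 → valid
(35,93,120): 35+93 > 120 → valid
3 of the 8 triples form a triangle.

3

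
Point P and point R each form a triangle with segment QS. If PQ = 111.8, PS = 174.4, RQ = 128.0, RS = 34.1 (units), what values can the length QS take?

From triangle PQS: |111.8 − 174.4| < QS < 111.8 + 174.4, i.e. 62.6 < QS < 286.2.
From triangle RQS: 93.9 < QS < 162.1.
Both must hold, so QS lies in the intersection.

93.9 < QS < 162.1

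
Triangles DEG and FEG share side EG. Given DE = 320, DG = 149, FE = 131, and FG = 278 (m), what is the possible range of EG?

171 < EG < 409

From triangle DEG: |320 − 149| < EG < 320 + 149, i.e. 171 < EG < 469.
From triangle FEG: 147 < EG < 409.
Both must hold, so EG lies in the intersection.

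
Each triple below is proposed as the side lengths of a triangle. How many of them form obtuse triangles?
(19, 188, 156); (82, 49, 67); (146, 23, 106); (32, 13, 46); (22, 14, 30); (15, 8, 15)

(19,188,156): 19+156 ≤ 188, not a triangle
(82,49,67): 49²+67² = 6890 > 6724 = 82² → acute
(146,23,106): 23+106 ≤ 146, not a triangle
(32,13,46): 13+32 ≤ 46, not a triangle
(22,14,30): 14²+22² = 680 < 900 = 30² → obtuse
(15,8,15): 8²+15² = 289 > 225 = 15² → acute
1 of the 6 is obtuse.

1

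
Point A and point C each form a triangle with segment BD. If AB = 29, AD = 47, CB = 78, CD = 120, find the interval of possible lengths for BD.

From triangle ABD: |29 − 47| < BD < 29 + 47, i.e. 18 < BD < 76.
From triangle CBD: 42 < BD < 198.
Both must hold, so BD lies in the intersection.

42 < BD < 76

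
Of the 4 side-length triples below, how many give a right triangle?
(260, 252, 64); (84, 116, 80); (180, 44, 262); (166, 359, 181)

(260,252,64): 64²+252² = 67600 = 260² → right
(84,116,80): 80²+84² = 13456 = 116² → right
(180,44,262): 44+180 ≤ 262, not a triangle
(166,359,181): 166+181 ≤ 359, not a triangle
2 of the 4 are right.

2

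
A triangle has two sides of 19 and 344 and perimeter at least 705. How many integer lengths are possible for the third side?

Triangle inequality: 325 < x < 363. Perimeter ≥ 705 gives x ≥ 705 − 19 − 344 = 342.
So 342 ≤ x < 363; integers 342 through 362: 21 values.

21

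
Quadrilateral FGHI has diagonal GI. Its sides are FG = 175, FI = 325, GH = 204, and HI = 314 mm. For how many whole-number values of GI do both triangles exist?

From triangle FGI: 150 < GI < 500.
From triangle HGI: 110 < GI < 518.
Intersection: 150 < GI < 500, so integers 151 through 499: 349 values.

349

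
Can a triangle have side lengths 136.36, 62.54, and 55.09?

No

The longest side is 136.36, but the other two sum to only 117.63.
117.63 < 136.36, so the triangle inequality fails.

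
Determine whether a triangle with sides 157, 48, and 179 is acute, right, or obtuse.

Compare the square of the longest side to the sum of squares of the other two: 48² + 157² = 26953 < 32041 = 179².

obtuse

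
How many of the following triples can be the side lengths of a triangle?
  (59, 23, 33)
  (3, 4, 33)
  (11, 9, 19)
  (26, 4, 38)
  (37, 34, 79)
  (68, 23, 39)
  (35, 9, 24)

(23,33,59): 23+33 ≤ 59 → not valid
(3,4,33): 3+4 ≤ 33 → not valid
(9,11,19): 9+11 > 19 → valid
(4,26,38): 4+26 ≤ 38 → not valid
(34,37,79): 34+37 ≤ 79 → not valid
(23,39,68): 23+39 ≤ 68 → not valid
(9,24,35): 9+24 ≤ 35 → not valid
1 of the 7 triples forms a triangle.

1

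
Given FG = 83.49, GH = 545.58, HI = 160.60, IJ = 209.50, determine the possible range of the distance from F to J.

The maximum is all hops collinear in one direction: 83.49 + 545.58 + 160.60 + 209.50 = 999.17.
The longest hop is 545.58; the others sum to 453.59. Folding the others back against it leaves at least 545.58 − 453.59 = 91.99.

91.99 ≤ FJ ≤ 999.17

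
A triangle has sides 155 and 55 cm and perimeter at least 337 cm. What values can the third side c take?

Triangle inequality alone gives 100 < c < 210.
The perimeter condition gives c ≥ 337 − 155 − 55 = 127.
Intersecting the two: 127 ≤ c < 210.

127 ≤ c < 210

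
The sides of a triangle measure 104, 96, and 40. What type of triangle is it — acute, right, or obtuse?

right

Compare the square of the longest side to the sum of squares of the other two: 40² + 96² = 10816 = 104².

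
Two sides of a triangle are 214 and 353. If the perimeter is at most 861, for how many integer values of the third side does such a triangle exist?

155

Triangle inequality: 139 < x < 567. Perimeter ≤ 861 gives x ≤ 861 − 214 − 353 = 294.
So 139 < x ≤ 294; integers 140 through 294: 155 values.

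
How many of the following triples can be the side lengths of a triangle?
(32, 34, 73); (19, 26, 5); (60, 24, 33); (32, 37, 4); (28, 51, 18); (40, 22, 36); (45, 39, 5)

1

(32,34,73): 32+34 ≤ 73 → not valid
(5,19,26): 5+19 ≤ 26 → not valid
(24,33,60): 24+33 ≤ 60 → not valid
(4,32,37): 4+32 ≤ 37 → not valid
(18,28,51): 18+28 ≤ 51 → not valid
(22,36,40): 22+36 > 40 → valid
(5,39,45): 5+39 ≤ 45 → not valid
1 of the 7 triples forms a triangle.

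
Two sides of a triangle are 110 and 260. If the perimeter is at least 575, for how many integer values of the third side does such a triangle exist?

Triangle inequality: 150 < x < 370. Perimeter ≥ 575 gives x ≥ 575 − 110 − 260 = 205.
So 205 ≤ x < 370; integers 205 through 369: 165 values.

165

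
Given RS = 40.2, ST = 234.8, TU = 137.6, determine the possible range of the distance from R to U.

57.0 ≤ RU ≤ 412.6

The maximum is all hops collinear in one direction: 40.2 + 234.8 + 137.6 = 412.6.
The longest hop is 234.8; the others sum to 177.8. Folding the others back against it leaves at least 234.8 − 177.8 = 57.0.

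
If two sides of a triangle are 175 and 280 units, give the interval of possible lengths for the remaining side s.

105 < s < 455 (units)

By the triangle inequality, s must be less than 175 + 280 = 455 and greater than |175 − 280| = 105.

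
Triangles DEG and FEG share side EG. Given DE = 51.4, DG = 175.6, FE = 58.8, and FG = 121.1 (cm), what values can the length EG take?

124.2 < EG < 179.9

From triangle DEG: |51.4 − 175.6| < EG < 51.4 + 175.6, i.e. 124.2 < EG < 227.0.
From triangle FEG: 62.3 < EG < 179.9.
Both must hold, so EG lies in the intersection.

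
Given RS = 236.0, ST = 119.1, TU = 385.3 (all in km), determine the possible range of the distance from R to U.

The maximum is all hops collinear in one direction: 236.0 + 119.1 + 385.3 = 740.4.
The longest hop is 385.3; the others sum to 355.1. Folding the others back against it leaves at least 385.3 − 355.1 = 30.2.

30.2 ≤ RU ≤ 740.4 km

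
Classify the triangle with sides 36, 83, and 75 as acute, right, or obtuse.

Compare the square of the longest side to the sum of squares of the other two: 36² + 75² = 6921 > 6889 = 83².

acute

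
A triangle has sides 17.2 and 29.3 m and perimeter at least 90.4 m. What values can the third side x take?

43.9 ≤ x < 46.5 m

Triangle inequality alone gives 12.1 < x < 46.5.
The perimeter condition gives x ≥ 90.4 − 17.2 − 29.3 = 43.9.
Intersecting the two: 43.9 ≤ x < 46.5.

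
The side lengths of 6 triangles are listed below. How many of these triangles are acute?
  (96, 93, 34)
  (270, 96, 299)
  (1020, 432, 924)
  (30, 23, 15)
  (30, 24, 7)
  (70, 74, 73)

2

(96,93,34): 34²+93² = 9805 > 9216 = 96² → acute
(270,96,299): 96²+270² = 82116 < 89401 = 299² → obtuse
(1020,432,924): 432²+924² = 1040400 = 1020² → right
(30,23,15): 15²+23² = 754 < 900 = 30² → obtuse
(30,24,7): 7²+24² = 625 < 900 = 30² → obtuse
(70,74,73): 70²+73² = 10229 > 5476 = 74² → acute
2 of the 6 are acute.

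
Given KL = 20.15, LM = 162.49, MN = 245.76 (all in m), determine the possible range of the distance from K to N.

63.12 ≤ KN ≤ 428.40 m

The maximum is all hops collinear in one direction: 20.15 + 162.49 + 245.76 = 428.40.
The longest hop is 245.76; the others sum to 182.64. Folding the others back against it leaves at least 245.76 − 182.64 = 63.12.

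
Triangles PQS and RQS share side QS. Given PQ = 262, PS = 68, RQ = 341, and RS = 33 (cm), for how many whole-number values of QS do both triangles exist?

21

From triangle PQS: 194 < QS < 330.
From triangle RQS: 308 < QS < 374.
Intersection: 308 < QS < 330, so integers 309 through 329: 21 values.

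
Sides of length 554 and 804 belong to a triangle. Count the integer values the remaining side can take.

1107

The third side lies in the open interval (250, 1358).
Integers from 251 to 1357 inclusive: 1357 − 251 + 1 = 1107.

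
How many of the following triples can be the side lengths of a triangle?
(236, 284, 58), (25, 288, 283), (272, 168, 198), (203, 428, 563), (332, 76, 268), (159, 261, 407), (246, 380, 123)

(58,236,284): 58+236 > 284 → valid
(25,283,288): 25+283 > 288 → valid
(168,198,272): 168+198 > 272 → valid
(203,428,563): 203+428 > 563 → valid
(76,268,332): 76+268 > 332 → valid
(159,261,407): 159+261 > 407 → valid
(123,246,380): 123+246 ≤ 380 → not valid
6 of the 7 triples form a triangle.

6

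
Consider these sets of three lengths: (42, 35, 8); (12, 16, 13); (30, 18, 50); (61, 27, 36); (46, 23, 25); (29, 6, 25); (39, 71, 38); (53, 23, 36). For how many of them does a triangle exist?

(8,35,42): 8+35 > 42 → valid
(12,13,16): 12+13 > 16 → valid
(18,30,50): 18+30 ≤ 50 → not valid
(27,36,61): 27+36 > 61 → valid
(23,25,46): 23+25 > 46 → valid
(6,25,29): 6+25 > 29 → valid
(38,39,71): 38+39 > 71 → valid
(23,36,53): 23+36 > 53 → valid
7 of the 8 triples form a triangle.

7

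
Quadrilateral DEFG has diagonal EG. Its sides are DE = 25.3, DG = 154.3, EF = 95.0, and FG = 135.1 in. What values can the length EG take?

129.0 < EG < 179.6

From triangle DEG: |25.3 − 154.3| < EG < 25.3 + 154.3, i.e. 129.0 < EG < 179.6.
From triangle FEG: 40.1 < EG < 230.1.
Both must hold, so EG lies in the intersection.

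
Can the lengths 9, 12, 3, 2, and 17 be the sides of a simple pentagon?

Yes

A pentagon exists iff every side is shorter than the sum of the others — equivalently, the longest side is less than the sum of the rest.
Longest side 17 < 26 (sum of the remaining 4), so yes.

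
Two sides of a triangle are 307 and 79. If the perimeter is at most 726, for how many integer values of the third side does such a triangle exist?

112

Triangle inequality: 228 < x < 386. Perimeter ≤ 726 gives x ≤ 726 − 307 − 79 = 340.
So 228 < x ≤ 340; integers 229 through 340: 112 values.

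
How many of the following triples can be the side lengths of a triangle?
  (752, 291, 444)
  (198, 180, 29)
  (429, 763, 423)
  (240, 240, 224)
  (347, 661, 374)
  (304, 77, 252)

5

(291,444,752): 291+444 ≤ 752 → not valid
(29,180,198): 29+180 > 198 → valid
(423,429,763): 423+429 > 763 → valid
(224,240,240): 224+240 > 240 → valid
(347,374,661): 347+374 > 661 → valid
(77,252,304): 77+252 > 304 → valid
5 of the 6 triples form a triangle.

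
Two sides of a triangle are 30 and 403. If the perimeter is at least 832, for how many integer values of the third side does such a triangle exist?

34

Triangle inequality: 373 < x < 433. Perimeter ≥ 832 gives x ≥ 832 − 30 − 403 = 399.
So 399 ≤ x < 433; integers 399 through 432: 34 values.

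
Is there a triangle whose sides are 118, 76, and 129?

The longest side is 129, and the other two sum to 194.
Since 194 > 129, the triangle inequality holds.

Yes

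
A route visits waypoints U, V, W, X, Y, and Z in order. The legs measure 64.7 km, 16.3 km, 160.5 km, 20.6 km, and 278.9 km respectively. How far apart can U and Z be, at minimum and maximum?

16.8 ≤ UZ ≤ 541.0 km

The maximum is all hops collinear in one direction: 64.7 + 16.3 + 160.5 + 20.6 + 278.9 = 541.0.
The longest hop is 278.9; the others sum to 262.1. Folding the others back against it leaves at least 278.9 − 262.1 = 16.8.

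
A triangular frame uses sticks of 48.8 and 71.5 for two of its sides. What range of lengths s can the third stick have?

22.7 < s < 120.3

By the triangle inequality, s must be less than 48.8 + 71.5 = 120.3 and greater than |48.8 − 71.5| = 22.7.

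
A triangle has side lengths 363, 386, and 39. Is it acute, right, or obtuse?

Compare the square of the longest side to the sum of squares of the other two: 39² + 363² = 133290 < 148996 = 386².

obtuse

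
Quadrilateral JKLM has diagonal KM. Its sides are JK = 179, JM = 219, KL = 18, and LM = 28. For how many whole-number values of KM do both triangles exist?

From triangle JKM: 40 < KM < 398.
From triangle LKM: 10 < KM < 46.
Intersection: 40 < KM < 46, so integers 41 through 45: 5 values.

5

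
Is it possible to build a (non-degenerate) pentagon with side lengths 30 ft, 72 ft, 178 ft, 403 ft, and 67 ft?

No

For a pentagon, each side must be shorter than the sum of the others.
Here the longest side is 403, but the remaining 4 sides sum to only 347.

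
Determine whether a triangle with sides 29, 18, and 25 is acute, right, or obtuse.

acute

Compare the square of the longest side to the sum of squares of the other two: 18² + 25² = 949 > 841 = 29².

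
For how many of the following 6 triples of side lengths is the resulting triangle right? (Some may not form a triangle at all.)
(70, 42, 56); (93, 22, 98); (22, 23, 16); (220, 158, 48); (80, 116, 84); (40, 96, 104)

3

(70,42,56): 42²+56² = 4900 = 70² → right
(93,22,98): 22²+93² = 9133 < 9604 = 98² → obtuse
(22,23,16): 16²+22² = 740 > 529 = 23² → acute
(220,158,48): 48+158 ≤ 220, not a triangle
(80,116,84): 80²+84² = 13456 = 116² → right
(40,96,104): 40²+96² = 10816 = 104² → right
3 of the 6 are right.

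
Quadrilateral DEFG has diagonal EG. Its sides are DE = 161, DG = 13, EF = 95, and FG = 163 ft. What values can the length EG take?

148 < EG < 174

From triangle DEG: |161 − 13| < EG < 161 + 13, i.e. 148 < EG < 174.
From triangle FEG: 68 < EG < 258.
Both must hold, so EG lies in the intersection.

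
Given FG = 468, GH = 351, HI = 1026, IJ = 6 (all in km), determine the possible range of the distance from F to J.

201 ≤ FJ ≤ 1851 km

The maximum is all hops collinear in one direction: 468 + 351 + 1026 + 6 = 1851.
The longest hop is 1026; the others sum to 825. Folding the others back against it leaves at least 1026 − 825 = 201.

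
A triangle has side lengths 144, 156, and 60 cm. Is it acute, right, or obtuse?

Compare the square of the longest side to the sum of squares of the other two: 60² + 144² = 24336 = 156².

right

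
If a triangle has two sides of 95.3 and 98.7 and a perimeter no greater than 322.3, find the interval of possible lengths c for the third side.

3.4 < c ≤ 128.3

Triangle inequality alone gives 3.4 < c < 194.0.
The perimeter condition gives c ≤ 322.3 − 95.3 − 98.7 = 128.3.
Intersecting the two: 3.4 < c ≤ 128.3.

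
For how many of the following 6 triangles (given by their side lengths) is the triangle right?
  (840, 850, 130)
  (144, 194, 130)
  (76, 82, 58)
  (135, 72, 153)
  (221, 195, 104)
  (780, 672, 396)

(840,850,130): 130²+840² = 722500 = 850² → right
(144,194,130): 130²+144² = 37636 = 194² → right
(76,82,58): 58²+76² = 9140 > 6724 = 82² → acute
(135,72,153): 72²+135² = 23409 = 153² → right
(221,195,104): 104²+195² = 48841 = 221² → right
(780,672,396): 396²+672² = 608400 = 780² → right
5 of the 6 are right.

5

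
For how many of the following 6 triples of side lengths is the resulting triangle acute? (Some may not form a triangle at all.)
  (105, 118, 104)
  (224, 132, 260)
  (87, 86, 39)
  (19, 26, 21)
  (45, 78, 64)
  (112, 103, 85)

5

(105,118,104): 104²+105² = 21841 > 13924 = 118² → acute
(224,132,260): 132²+224² = 67600 = 260² → right
(87,86,39): 39²+86² = 8917 > 7569 = 87² → acute
(19,26,21): 19²+21² = 802 > 676 = 26² → acute
(45,78,64): 45²+64² = 6121 > 6084 = 78² → acute
(112,103,85): 85²+103² = 17834 > 12544 = 112² → acute
5 of the 6 are acute.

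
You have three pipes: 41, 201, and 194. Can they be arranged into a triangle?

Yes

The longest side is 201, and the other two sum to 235.
Since 235 > 201, the triangle inequality holds.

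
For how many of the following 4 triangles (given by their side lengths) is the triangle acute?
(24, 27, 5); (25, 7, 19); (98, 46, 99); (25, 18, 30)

(24,27,5): 5²+24² = 601 < 729 = 27² → obtuse
(25,7,19): 7²+19² = 410 < 625 = 25² → obtuse
(98,46,99): 46²+98² = 11720 > 9801 = 99² → acute
(25,18,30): 18²+25² = 949 > 900 = 30² → acute
2 of the 4 are acute.

2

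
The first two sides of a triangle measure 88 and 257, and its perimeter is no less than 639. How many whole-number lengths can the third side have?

Triangle inequality: 169 < x < 345. Perimeter ≥ 639 gives x ≥ 639 − 88 − 257 = 294.
So 294 ≤ x < 345; integers 294 through 344: 51 values.

51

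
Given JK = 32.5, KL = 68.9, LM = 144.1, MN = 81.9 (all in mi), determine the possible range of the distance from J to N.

0 ≤ JN ≤ 327.4 mi

The maximum is all hops collinear in one direction: 32.5 + 68.9 + 144.1 + 81.9 = 327.4.
The longest hop is 144.1; the others sum to 183.3. Since 144.1 ≤ 183.3, the path can fold back on itself completely, so the minimum distance is 0.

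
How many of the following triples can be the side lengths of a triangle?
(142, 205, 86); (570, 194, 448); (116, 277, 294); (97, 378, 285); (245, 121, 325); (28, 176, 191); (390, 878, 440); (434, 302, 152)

(86,142,205): 86+142 > 205 → valid
(194,448,570): 194+448 > 570 → valid
(116,277,294): 116+277 > 294 → valid
(97,285,378): 97+285 > 378 → valid
(121,245,325): 121+245 > 325 → valid
(28,176,191): 28+176 > 191 → valid
(390,440,878): 390+440 ≤ 878 → not valid
(152,302,434): 152+302 > 434 → valid
7 of the 8 triples form a triangle.

7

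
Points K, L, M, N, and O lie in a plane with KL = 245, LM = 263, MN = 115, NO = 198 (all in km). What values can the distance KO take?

0 ≤ KO ≤ 821 km

The maximum is all hops collinear in one direction: 245 + 263 + 115 + 198 = 821.
The longest hop is 263; the others sum to 558. Since 263 ≤ 558, the path can fold back on itself completely, so the minimum distance is 0.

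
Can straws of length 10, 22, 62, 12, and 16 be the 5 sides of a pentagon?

For a pentagon, each side must be shorter than the sum of the others.
Here the longest side is 62, but the remaining 4 sides sum to only 60.

No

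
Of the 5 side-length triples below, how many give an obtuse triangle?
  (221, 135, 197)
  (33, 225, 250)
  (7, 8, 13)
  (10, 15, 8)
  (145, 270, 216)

4

(221,135,197): 135²+197² = 57034 > 48841 = 221² → acute
(33,225,250): 33²+225² = 51714 < 62500 = 250² → obtuse
(7,8,13): 7²+8² = 113 < 169 = 13² → obtuse
(10,15,8): 8²+10² = 164 < 225 = 15² → obtuse
(145,270,216): 145²+216² = 67681 < 72900 = 270² → obtuse
4 of the 5 are obtuse.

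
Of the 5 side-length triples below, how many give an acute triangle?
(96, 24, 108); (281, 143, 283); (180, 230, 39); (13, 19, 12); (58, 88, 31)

1

(96,24,108): 24²+96² = 9792 < 11664 = 108² → obtuse
(281,143,283): 143²+281² = 99410 > 80089 = 283² → acute
(180,230,39): 39+180 ≤ 230, not a triangle
(13,19,12): 12²+13² = 313 < 361 = 19² → obtuse
(58,88,31): 31²+58² = 4325 < 7744 = 88² → obtuse
1 of the 5 is acute.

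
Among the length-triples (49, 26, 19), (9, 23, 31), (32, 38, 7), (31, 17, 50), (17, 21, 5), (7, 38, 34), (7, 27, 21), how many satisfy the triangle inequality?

(19,26,49): 19+26 ≤ 49 → not valid
(9,23,31): 9+23 > 31 → valid
(7,32,38): 7+32 > 38 → valid
(17,31,50): 17+31 ≤ 50 → not valid
(5,17,21): 5+17 > 21 → valid
(7,34,38): 7+34 > 38 → valid
(7,21,27): 7+21 > 27 → valid
5 of the 7 triples form a triangle.

5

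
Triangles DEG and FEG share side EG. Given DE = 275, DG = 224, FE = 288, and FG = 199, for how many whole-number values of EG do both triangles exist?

397

From triangle DEG: 51 < EG < 499.
From triangle FEG: 89 < EG < 487.
Intersection: 89 < EG < 487, so integers 90 through 486: 397 values.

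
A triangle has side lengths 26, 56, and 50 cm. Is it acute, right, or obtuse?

Compare the square of the longest side to the sum of squares of the other two: 26² + 50² = 3176 > 3136 = 56².

acute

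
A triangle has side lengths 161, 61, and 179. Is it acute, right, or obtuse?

obtuse

Compare the square of the longest side to the sum of squares of the other two: 61² + 161² = 29642 < 32041 = 179².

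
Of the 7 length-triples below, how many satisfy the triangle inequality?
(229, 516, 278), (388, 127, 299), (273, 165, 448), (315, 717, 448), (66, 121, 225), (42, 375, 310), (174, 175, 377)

2

(229,278,516): 229+278 ≤ 516 → not valid
(127,299,388): 127+299 > 388 → valid
(165,273,448): 165+273 ≤ 448 → not valid
(315,448,717): 315+448 > 717 → valid
(66,121,225): 66+121 ≤ 225 → not valid
(42,310,375): 42+310 ≤ 375 → not valid
(174,175,377): 174+175 ≤ 377 → not valid
2 of the 7 triples form a triangle.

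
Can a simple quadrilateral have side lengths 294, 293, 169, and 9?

A quadrilateral exists iff every side is shorter than the sum of the others — equivalently, the longest side is less than the sum of the rest.
Longest side 294 < 471 (sum of the remaining 3), so yes.

Yes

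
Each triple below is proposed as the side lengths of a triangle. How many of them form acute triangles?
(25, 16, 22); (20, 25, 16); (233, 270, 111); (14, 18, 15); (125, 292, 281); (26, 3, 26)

(25,16,22): 16²+22² = 740 > 625 = 25² → acute
(20,25,16): 16²+20² = 656 > 625 = 25² → acute
(233,270,111): 111²+233² = 66610 < 72900 = 270² → obtuse
(14,18,15): 14²+15² = 421 > 324 = 18² → acute
(125,292,281): 125²+281² = 94586 > 85264 = 292² → acute
(26,3,26): 3²+26² = 685 > 676 = 26² → acute
5 of the 6 are acute.

5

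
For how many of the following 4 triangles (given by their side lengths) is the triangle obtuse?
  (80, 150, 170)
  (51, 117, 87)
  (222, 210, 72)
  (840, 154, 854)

(80,150,170): 80²+150² = 28900 = 170² → right
(51,117,87): 51²+87² = 10170 < 13689 = 117² → obtuse
(222,210,72): 72²+210² = 49284 = 222² → right
(840,154,854): 154²+840² = 729316 = 854² → right
1 of the 4 is obtuse.

1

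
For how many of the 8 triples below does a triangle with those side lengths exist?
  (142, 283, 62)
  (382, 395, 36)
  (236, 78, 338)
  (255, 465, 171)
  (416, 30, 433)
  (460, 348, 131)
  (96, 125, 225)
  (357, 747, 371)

(62,142,283): 62+142 ≤ 283 → not valid
(36,382,395): 36+382 > 395 → valid
(78,236,338): 78+236 ≤ 338 → not valid
(171,255,465): 171+255 ≤ 465 → not valid
(30,416,433): 30+416 > 433 → valid
(131,348,460): 131+348 > 460 → valid
(96,125,225): 96+125 ≤ 225 → not valid
(357,371,747): 357+371 ≤ 747 → not valid
3 of the 8 triples form a triangle.

3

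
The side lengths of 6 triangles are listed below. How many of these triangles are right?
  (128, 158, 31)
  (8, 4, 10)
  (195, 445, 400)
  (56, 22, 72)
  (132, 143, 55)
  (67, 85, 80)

2

(128,158,31): 31²+128² = 17345 < 24964 = 158² → obtuse
(8,4,10): 4²+8² = 80 < 100 = 10² → obtuse
(195,445,400): 195²+400² = 198025 = 445² → right
(56,22,72): 22²+56² = 3620 < 5184 = 72² → obtuse
(132,143,55): 55²+132² = 20449 = 143² → right
(67,85,80): 67²+80² = 10889 > 7225 = 85² → acute
2 of the 6 are right.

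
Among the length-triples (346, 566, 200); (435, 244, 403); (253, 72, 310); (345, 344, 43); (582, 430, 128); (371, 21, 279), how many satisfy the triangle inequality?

(200,346,566): 200+346 ≤ 566 → not valid
(244,403,435): 244+403 > 435 → valid
(72,253,310): 72+253 > 310 → valid
(43,344,345): 43+344 > 345 → valid
(128,430,582): 128+430 ≤ 582 → not valid
(21,279,371): 21+279 ≤ 371 → not valid
3 of the 6 triples form a triangle.

3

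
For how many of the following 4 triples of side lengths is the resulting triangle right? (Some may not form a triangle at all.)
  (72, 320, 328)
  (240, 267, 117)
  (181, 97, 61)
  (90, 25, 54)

2

(72,320,328): 72²+320² = 107584 = 328² → right
(240,267,117): 117²+240² = 71289 = 267² → right
(181,97,61): 61+97 ≤ 181, not a triangle
(90,25,54): 25+54 ≤ 90, not a triangle
2 of the 4 are right.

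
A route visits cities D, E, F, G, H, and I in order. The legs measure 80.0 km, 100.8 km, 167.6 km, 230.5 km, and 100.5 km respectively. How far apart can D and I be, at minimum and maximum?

0 ≤ DI ≤ 679.4 km

The maximum is all hops collinear in one direction: 80.0 + 100.8 + 167.6 + 230.5 + 100.5 = 679.4.
The longest hop is 230.5; the others sum to 448.9. Since 230.5 ≤ 448.9, the path can fold back on itself completely, so the minimum distance is 0.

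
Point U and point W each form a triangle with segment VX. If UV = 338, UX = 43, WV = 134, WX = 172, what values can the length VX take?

From triangle UVX: |338 − 43| < VX < 338 + 43, i.e. 295 < VX < 381.
From triangle WVX: 38 < VX < 306.
Both must hold, so VX lies in the intersection.

295 < VX < 306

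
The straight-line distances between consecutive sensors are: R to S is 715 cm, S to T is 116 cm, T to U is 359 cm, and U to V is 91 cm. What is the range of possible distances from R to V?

The maximum is all hops collinear in one direction: 715 + 116 + 359 + 91 = 1281.
The longest hop is 715; the others sum to 566. Folding the others back against it leaves at least 715 − 566 = 149.

149 ≤ RV ≤ 1281 cm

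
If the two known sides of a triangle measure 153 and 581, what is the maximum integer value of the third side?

733

The third side must be strictly less than 153 + 581 = 734.
The largest integer below 734 is 733.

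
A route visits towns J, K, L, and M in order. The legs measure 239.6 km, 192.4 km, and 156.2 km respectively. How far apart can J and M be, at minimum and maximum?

0 ≤ JM ≤ 588.2 km

The maximum is all hops collinear in one direction: 239.6 + 192.4 + 156.2 = 588.2.
The longest hop is 239.6; the others sum to 348.6. Since 239.6 ≤ 348.6, the path can fold back on itself completely, so the minimum distance is 0.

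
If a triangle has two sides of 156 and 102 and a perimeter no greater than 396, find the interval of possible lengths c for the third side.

54 < c ≤ 138

Triangle inequality alone gives 54 < c < 258.
The perimeter condition gives c ≤ 396 − 156 − 102 = 138.
Intersecting the two: 54 < c ≤ 138.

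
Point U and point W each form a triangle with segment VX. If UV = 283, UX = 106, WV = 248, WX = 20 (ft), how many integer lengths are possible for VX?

39

From triangle UVX: 177 < VX < 389.
From triangle WVX: 228 < VX < 268.
Intersection: 228 < VX < 268, so integers 229 through 267: 39 values.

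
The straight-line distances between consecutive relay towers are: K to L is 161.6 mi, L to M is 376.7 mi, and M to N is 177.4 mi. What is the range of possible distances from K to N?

37.7 ≤ KN ≤ 715.7 mi

The maximum is all hops collinear in one direction: 161.6 + 376.7 + 177.4 = 715.7.
The longest hop is 376.7; the others sum to 339.0. Folding the others back against it leaves at least 376.7 − 339.0 = 37.7.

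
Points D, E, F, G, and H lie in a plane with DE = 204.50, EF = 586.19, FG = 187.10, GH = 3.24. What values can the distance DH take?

191.35 ≤ DH ≤ 981.03

The maximum is all hops collinear in one direction: 204.50 + 586.19 + 187.10 + 3.24 = 981.03.
The longest hop is 586.19; the others sum to 394.84. Folding the others back against it leaves at least 586.19 − 394.84 = 191.35.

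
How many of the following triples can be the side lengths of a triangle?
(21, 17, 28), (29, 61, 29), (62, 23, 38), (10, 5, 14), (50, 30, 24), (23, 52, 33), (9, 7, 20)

4

(17,21,28): 17+21 > 28 → valid
(29,29,61): 29+29 ≤ 61 → not valid
(23,38,62): 23+38 ≤ 62 → not valid
(5,10,14): 5+10 > 14 → valid
(24,30,50): 24+30 > 50 → valid
(23,33,52): 23+33 > 52 → valid
(7,9,20): 7+9 ≤ 20 → not valid
4 of the 7 triples form a triangle.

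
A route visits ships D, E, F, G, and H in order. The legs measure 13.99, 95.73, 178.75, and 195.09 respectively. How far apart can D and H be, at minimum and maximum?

The maximum is all hops collinear in one direction: 13.99 + 95.73 + 178.75 + 195.09 = 483.56.
The longest hop is 195.09; the others sum to 288.47. Since 195.09 ≤ 288.47, the path can fold back on itself completely, so the minimum distance is 0.

0 ≤ DH ≤ 483.56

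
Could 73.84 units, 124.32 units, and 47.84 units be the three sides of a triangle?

No

The longest side is 124.32, but the other two sum to only 121.68.
121.68 < 124.32, so the triangle inequality fails.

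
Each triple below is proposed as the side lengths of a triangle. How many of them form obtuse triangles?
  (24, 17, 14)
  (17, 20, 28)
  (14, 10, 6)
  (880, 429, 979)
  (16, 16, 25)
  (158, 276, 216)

5

(24,17,14): 14²+17² = 485 < 576 = 24² → obtuse
(17,20,28): 17²+20² = 689 < 784 = 28² → obtuse
(14,10,6): 6²+10² = 136 < 196 = 14² → obtuse
(880,429,979): 429²+880² = 958441 = 979² → right
(16,16,25): 16²+16² = 512 < 625 = 25² → obtuse
(158,276,216): 158²+216² = 71620 < 76176 = 276² → obtuse
5 of the 6 are obtuse.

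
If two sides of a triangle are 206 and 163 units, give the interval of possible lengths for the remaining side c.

By the triangle inequality, c must be less than 206 + 163 = 369 and greater than |206 − 163| = 43.

43 < c < 369 (units)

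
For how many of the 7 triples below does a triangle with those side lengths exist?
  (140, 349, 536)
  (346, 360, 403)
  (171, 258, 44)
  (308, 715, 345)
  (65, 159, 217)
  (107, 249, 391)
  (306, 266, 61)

(140,349,536): 140+349 ≤ 536 → not valid
(346,360,403): 346+360 > 403 → valid
(44,171,258): 44+171 ≤ 258 → not valid
(308,345,715): 308+345 ≤ 715 → not valid
(65,159,217): 65+159 > 217 → valid
(107,249,391): 107+249 ≤ 391 → not valid
(61,266,306): 61+266 > 306 → valid
3 of the 7 triples form a triangle.

3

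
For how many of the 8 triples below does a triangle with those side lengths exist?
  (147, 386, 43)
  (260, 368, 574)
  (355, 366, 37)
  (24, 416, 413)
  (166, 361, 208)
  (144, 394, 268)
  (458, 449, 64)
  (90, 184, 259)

7

(43,147,386): 43+147 ≤ 386 → not valid
(260,368,574): 260+368 > 574 → valid
(37,355,366): 37+355 > 366 → valid
(24,413,416): 24+413 > 416 → valid
(166,208,361): 166+208 > 361 → valid
(144,268,394): 144+268 > 394 → valid
(64,449,458): 64+449 > 458 → valid
(90,184,259): 90+184 > 259 → valid
7 of the 8 triples form a triangle.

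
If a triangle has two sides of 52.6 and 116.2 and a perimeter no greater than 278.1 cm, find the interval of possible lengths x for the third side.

Triangle inequality alone gives 63.6 < x < 168.8.
The perimeter condition gives x ≤ 278.1 − 52.6 − 116.2 = 109.3.
Intersecting the two: 63.6 < x ≤ 109.3.

63.6 < x ≤ 109.3 cm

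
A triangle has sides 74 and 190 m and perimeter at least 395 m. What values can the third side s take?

Triangle inequality alone gives 116 < s < 264.
The perimeter condition gives s ≥ 395 − 74 − 190 = 131.
Intersecting the two: 131 ≤ s < 264.

131 ≤ s < 264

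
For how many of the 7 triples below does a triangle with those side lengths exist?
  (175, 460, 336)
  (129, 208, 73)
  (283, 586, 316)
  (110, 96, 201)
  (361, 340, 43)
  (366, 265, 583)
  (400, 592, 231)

6

(175,336,460): 175+336 > 460 → valid
(73,129,208): 73+129 ≤ 208 → not valid
(283,316,586): 283+316 > 586 → valid
(96,110,201): 96+110 > 201 → valid
(43,340,361): 43+340 > 361 → valid
(265,366,583): 265+366 > 583 → valid
(231,400,592): 231+400 > 592 → valid
6 of the 7 triples form a triangle.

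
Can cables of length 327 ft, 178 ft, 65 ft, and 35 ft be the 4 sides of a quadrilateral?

For a quadrilateral, each side must be shorter than the sum of the others.
Here the longest side is 327, but the remaining 3 sides sum to only 278.

No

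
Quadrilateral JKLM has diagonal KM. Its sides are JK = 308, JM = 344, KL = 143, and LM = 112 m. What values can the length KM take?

From triangle JKM: |308 − 344| < KM < 308 + 344, i.e. 36 < KM < 652.
From triangle LKM: 31 < KM < 255.
Both must hold, so KM lies in the intersection.

36 < KM < 255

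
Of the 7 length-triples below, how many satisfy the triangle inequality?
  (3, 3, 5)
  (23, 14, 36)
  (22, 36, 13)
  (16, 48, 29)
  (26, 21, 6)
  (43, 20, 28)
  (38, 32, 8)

5

(3,3,5): 3+3 > 5 → valid
(14,23,36): 14+23 > 36 → valid
(13,22,36): 13+22 ≤ 36 → not valid
(16,29,48): 16+29 ≤ 48 → not valid
(6,21,26): 6+21 > 26 → valid
(20,28,43): 20+28 > 43 → valid
(8,32,38): 8+32 > 38 → valid
5 of the 7 triples form a triangle.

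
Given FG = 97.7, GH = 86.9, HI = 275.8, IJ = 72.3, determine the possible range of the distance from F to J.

18.9 ≤ FJ ≤ 532.7

The maximum is all hops collinear in one direction: 97.7 + 86.9 + 275.8 + 72.3 = 532.7.
The longest hop is 275.8; the others sum to 256.9. Folding the others back against it leaves at least 275.8 − 256.9 = 18.9.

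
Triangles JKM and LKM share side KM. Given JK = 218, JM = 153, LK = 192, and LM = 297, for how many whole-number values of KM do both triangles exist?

265

From triangle JKM: 65 < KM < 371.
From triangle LKM: 105 < KM < 489.
Intersection: 105 < KM < 371, so integers 106 through 370: 265 values.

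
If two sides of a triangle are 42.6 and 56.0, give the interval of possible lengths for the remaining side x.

13.4 < x < 98.6

By the triangle inequality, x must be less than 42.6 + 56.0 = 98.6 and greater than |42.6 − 56.0| = 13.4.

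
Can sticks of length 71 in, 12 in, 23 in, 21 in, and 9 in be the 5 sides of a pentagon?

No

For a pentagon, each side must be shorter than the sum of the others.
Here the longest side is 71, but the remaining 4 sides sum to only 65.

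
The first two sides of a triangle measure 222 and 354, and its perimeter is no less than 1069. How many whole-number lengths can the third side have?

Triangle inequality: 132 < x < 576. Perimeter ≥ 1069 gives x ≥ 1069 − 222 − 354 = 493.
So 493 ≤ x < 576; integers 493 through 575: 83 values.

83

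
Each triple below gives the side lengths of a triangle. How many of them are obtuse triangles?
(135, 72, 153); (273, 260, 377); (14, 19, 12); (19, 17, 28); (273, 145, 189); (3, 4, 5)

(135,72,153): 72²+135² = 23409 = 153² → right
(273,260,377): 260²+273² = 142129 = 377² → right
(14,19,12): 12²+14² = 340 < 361 = 19² → obtuse
(19,17,28): 17²+19² = 650 < 784 = 28² → obtuse
(273,145,189): 145²+189² = 56746 < 74529 = 273² → obtuse
(3,4,5): 3²+4² = 25 = 5² → right
3 of the 6 are obtuse.

3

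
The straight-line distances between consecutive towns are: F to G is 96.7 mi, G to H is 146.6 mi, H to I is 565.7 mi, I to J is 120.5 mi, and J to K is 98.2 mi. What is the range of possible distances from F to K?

103.7 ≤ FK ≤ 1027.7 mi

The maximum is all hops collinear in one direction: 96.7 + 146.6 + 565.7 + 120.5 + 98.2 = 1027.7.
The longest hop is 565.7; the others sum to 462.0. Folding the others back against it leaves at least 565.7 − 462.0 = 103.7.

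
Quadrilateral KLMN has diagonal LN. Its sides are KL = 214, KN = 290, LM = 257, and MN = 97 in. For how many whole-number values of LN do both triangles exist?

193

From triangle KLN: 76 < LN < 504.
From triangle MLN: 160 < LN < 354.
Intersection: 160 < LN < 354, so integers 161 through 353: 193 values.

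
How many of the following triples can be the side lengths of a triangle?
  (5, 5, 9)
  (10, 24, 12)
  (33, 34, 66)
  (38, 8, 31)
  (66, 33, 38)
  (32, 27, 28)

(5,5,9): 5+5 > 9 → valid
(10,12,24): 10+12 ≤ 24 → not valid
(33,34,66): 33+34 > 66 → valid
(8,31,38): 8+31 > 38 → valid
(33,38,66): 33+38 > 66 → valid
(27,28,32): 27+28 > 32 → valid
5 of the 6 triples form a triangle.

5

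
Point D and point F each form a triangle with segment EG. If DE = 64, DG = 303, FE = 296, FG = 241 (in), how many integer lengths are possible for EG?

From triangle DEG: 239 < EG < 367.
From triangle FEG: 55 < EG < 537.
Intersection: 239 < EG < 367, so integers 240 through 366: 127 values.

127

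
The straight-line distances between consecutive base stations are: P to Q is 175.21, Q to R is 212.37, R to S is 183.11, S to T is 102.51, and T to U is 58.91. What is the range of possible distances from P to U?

The maximum is all hops collinear in one direction: 175.21 + 212.37 + 183.11 + 102.51 + 58.91 = 732.11.
The longest hop is 212.37; the others sum to 519.74. Since 212.37 ≤ 519.74, the path can fold back on itself completely, so the minimum distance is 0.

0 ≤ PU ≤ 732.11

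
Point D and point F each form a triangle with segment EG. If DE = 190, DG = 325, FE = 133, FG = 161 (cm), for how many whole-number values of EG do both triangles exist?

158

From triangle DEG: 135 < EG < 515.
From triangle FEG: 28 < EG < 294.
Intersection: 135 < EG < 294, so integers 136 through 293: 158 values.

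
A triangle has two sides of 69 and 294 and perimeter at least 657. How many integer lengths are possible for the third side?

69

Triangle inequality: 225 < x < 363. Perimeter ≥ 657 gives x ≥ 657 − 69 − 294 = 294.
So 294 ≤ x < 363; integers 294 through 362: 69 values.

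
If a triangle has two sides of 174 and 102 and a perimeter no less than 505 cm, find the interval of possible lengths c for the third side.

229 ≤ c < 276 cm

Triangle inequality alone gives 72 < c < 276.
The perimeter condition gives c ≥ 505 − 174 − 102 = 229.
Intersecting the two: 229 ≤ c < 276.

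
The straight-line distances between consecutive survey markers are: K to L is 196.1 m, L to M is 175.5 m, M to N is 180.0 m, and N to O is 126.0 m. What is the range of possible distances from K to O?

The maximum is all hops collinear in one direction: 196.1 + 175.5 + 180.0 + 126.0 = 677.6.
The longest hop is 196.1; the others sum to 481.5. Since 196.1 ≤ 481.5, the path can fold back on itself completely, so the minimum distance is 0.

0 ≤ KO ≤ 677.6 m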